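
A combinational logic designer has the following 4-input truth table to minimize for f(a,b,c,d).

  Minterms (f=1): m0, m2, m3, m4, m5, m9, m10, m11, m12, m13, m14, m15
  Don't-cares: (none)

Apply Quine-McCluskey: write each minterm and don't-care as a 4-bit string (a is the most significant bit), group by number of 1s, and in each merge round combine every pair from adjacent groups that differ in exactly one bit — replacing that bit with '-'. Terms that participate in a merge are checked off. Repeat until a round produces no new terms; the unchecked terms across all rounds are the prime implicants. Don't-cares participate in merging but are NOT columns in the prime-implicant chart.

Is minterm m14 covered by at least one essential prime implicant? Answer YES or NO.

NO

size-2^0 implicants → 0000(✓)  0010(✓)  0011(✓)  0100(✓)  0101(✓)  1001(✓)  1010(✓)  1011(✓)  1100(✓)  1101(✓)  1110(✓)  1111(✓)
size-2^1 implicants → -010(✓)  -011(✓)  -100(✓)  -101(✓)  0-00  00-0  001-(✓)  010-(✓)  1-01(✓)  1-10(✓)  1-11(✓)  10-1(✓)  101-(✓)  11-0(✓)  11-1(✓)  110-(✓)  111-(✓)
size-2^2 implicants → -01-  -10-  1--1  1-1-  11--
Unchecked terms (primes): -01-, -10-, 0-00, 00-0, 1--1, 1-1-, 11--
Minterm coverage:
  m0 ⊆ 0-00,00-0
  m2 ⊆ -01-,00-0
  m3 ⊆ -01- [E]
  m4 ⊆ -10-,0-00
  m5 ⊆ -10- [E]
  m9 ⊆ 1--1 [E]
  m10 ⊆ -01-,1-1-
  m11 ⊆ -01-,1--1,1-1-
  m12 ⊆ -10-,11--
  m13 ⊆ -10-,1--1,11--
  m14 ⊆ 1-1-,11--
  m15 ⊆ 1--1,1-1-,11--
E = {-01-, -10-, 1--1}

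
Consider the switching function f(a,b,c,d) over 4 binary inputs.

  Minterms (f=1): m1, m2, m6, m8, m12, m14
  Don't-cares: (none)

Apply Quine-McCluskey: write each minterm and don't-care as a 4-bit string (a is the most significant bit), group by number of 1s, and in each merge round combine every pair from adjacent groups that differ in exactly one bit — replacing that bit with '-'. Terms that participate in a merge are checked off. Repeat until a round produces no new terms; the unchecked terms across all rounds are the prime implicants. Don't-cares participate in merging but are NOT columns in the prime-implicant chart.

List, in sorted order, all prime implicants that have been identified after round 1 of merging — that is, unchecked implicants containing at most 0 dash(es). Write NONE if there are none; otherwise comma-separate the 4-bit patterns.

Round 0: 0001 0010✓ 0110✓ 1000✓ 1100✓ 1110✓
Round 1: -110 0-10 1-00 11-0
PIs = {-110, 0-10, 0001, 1-00, 11-0}

0001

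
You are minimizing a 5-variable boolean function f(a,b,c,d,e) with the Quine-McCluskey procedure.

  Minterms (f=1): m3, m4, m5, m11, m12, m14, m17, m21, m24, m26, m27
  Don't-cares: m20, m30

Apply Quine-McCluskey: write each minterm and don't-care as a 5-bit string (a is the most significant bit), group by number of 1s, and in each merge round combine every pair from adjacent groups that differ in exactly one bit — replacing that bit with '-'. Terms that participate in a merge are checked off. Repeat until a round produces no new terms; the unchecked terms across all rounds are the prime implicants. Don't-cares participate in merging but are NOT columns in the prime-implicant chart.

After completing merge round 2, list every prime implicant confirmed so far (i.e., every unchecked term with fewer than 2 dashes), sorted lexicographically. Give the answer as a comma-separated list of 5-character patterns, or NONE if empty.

Round 0: 00011✓ 00100✓ 00101✓ 01011✓ 01100✓ 01110✓ 10001✓ 10100✓ 10101✓ 11000✓ 11010✓ 11011✓ 11110✓
Round 1: -0100✓ -0101✓ -1011 -1110 0-011 0-100 0010-✓ 011-0 10-01 1010-✓ 11-10 110-0 1101-
Round 2: -010-
PIs = {-010-, -1011, -1110, 0-011, 0-100, 011-0, 10-01, 11-10, 110-0, 1101-}

-1011, -1110, 0-011, 0-100, 011-0, 10-01, 11-10, 110-0, 1101-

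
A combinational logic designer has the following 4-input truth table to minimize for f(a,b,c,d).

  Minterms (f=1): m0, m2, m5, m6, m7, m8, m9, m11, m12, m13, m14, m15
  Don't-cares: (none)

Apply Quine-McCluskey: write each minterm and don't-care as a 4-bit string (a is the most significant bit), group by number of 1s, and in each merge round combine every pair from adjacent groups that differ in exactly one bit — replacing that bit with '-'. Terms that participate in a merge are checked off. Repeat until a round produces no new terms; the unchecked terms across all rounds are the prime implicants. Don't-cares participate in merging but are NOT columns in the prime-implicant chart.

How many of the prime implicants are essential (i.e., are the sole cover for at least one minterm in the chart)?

2

Round 0: 0000✓ 0010✓ 0101✓ 0110✓ 0111✓ 1000✓ 1001✓ 1011✓ 1100✓ 1101✓ 1110✓ 1111✓
Round 1: -000 -101✓ -110✓ -111✓ 0-10 00-0 01-1✓ 011-✓ 1-00✓ 1-01✓ 1-11✓ 10-1✓ 100-✓ 11-0✓ 11-1✓ 110-✓ 111-✓
Round 2: -1-1 -11- 1--1 1-0- 11--
PIs = {-000, -1-1, -11-, 0-10, 00-0, 1--1, 1-0-, 11--}
Coverage chart:
  m0: -000,00-0
  m2: 0-10,00-0
  m5: -1-1 ←essential
  m6: -11-,0-10
  m7: -1-1,-11-
  m8: -000,1-0-
  m9: 1--1,1-0-
  m11: 1--1 ←essential
  m12: 1-0-,11--
  m13: -1-1,1--1,1-0-,11--
  m14: -11-,11--
  m15: -1-1,-11-,1--1,11--
Essential: -1-1, 1--1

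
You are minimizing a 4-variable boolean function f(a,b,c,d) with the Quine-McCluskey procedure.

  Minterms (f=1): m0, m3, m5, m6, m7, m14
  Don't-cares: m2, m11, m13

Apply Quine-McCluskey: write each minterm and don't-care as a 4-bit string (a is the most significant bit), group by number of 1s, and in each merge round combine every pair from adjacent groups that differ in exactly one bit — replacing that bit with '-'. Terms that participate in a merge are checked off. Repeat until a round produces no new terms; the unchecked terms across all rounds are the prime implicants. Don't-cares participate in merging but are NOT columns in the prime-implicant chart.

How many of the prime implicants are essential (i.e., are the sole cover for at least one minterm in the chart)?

2

[col 0] 0000*, 0010*, 0011*, 0101*, 0110*, 0111*, 1011*, 1101*, 1110*
[col 1] -011, -101, -110, 0-10*, 0-11*, 00-0, 001-*, 01-1, 011-*
[col 2] 0-1-
Prime implicants: -011, -101, -110, 0-1-, 00-0, 01-1
PI chart (minterm → PIs covering it):
  0 | 00-0  (sole → essential)
  3 | -011,0-1-
  5 | -101,01-1
  6 | -110,0-1-
  7 | 0-1-,01-1
  14 | -110  (sole → essential)
Essential prime implicants: -110, 00-0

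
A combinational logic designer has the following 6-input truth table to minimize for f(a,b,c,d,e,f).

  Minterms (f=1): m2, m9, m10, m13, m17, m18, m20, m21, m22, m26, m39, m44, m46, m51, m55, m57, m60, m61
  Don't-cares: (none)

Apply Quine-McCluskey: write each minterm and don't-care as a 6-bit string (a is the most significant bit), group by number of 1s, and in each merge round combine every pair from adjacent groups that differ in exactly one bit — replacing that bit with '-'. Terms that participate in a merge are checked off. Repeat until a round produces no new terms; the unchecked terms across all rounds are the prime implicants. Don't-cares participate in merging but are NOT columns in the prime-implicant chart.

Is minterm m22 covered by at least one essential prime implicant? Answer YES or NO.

NO

Round 0: 000010✓ 001001✓ 001010✓ 001101✓ 010001✓ 010010✓ 010100✓ 010101✓ 010110✓ 011010✓ 100111✓ 101100✓ 101110✓ 110011✓ 110111✓ 111001✓ 111100✓ 111101✓
Round 1: 0-0010✓ 0-1010✓ 00-010✓ 001-01 01-010✓ 010-01 010-10 0101-0 01010- 1-0111 1-1100 1011-0 110-11 111-01 11110-
Round 2: 0--010
PIs = {0--010, 001-01, 010-01, 010-10, 0101-0, 01010-, 1-0111, 1-1100, 1011-0, 110-11, 111-01, 11110-}
Coverage chart:
  m2: 0--010 ←essential
  m9: 001-01 ←essential
  m10: 0--010 ←essential
  m13: 001-01 ←essential
  m17: 010-01 ←essential
  m18: 0--010,010-10
  m20: 0101-0,01010-
  m21: 010-01,01010-
  m22: 010-10,0101-0
  m26: 0--010 ←essential
  m39: 1-0111 ←essential
  m44: 1-1100,1011-0
  m46: 1011-0 ←essential
  m51: 110-11 ←essential
  m55: 1-0111,110-11
  m57: 111-01 ←essential
  m60: 1-1100,11110-
  m61: 111-01,11110-
Essential: 0--010, 001-01, 010-01, 1-0111, 1011-0, 110-11, 111-01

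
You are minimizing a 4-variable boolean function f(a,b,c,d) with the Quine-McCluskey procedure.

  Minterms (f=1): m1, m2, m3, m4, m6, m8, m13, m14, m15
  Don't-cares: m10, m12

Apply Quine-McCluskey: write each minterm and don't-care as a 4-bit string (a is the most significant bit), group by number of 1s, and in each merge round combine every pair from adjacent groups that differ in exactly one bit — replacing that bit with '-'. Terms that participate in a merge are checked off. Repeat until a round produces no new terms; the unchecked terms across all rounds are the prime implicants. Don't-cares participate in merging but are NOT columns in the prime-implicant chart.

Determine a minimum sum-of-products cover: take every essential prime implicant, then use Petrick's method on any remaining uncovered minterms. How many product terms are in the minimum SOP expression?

size-2^0 implicants → 0001(✓)  0010(✓)  0011(✓)  0100(✓)  0110(✓)  1000(✓)  1010(✓)  1100(✓)  1101(✓)  1110(✓)  1111(✓)
size-2^1 implicants → -010(✓)  -100(✓)  -110(✓)  0-10(✓)  00-1  001-  01-0(✓)  1-00(✓)  1-10(✓)  10-0(✓)  11-0(✓)  11-1(✓)  110-(✓)  111-(✓)
size-2^2 implicants → --10  -1-0  1--0  11--
Unchecked terms (primes): --10, -1-0, 00-1, 001-, 1--0, 11--
Minterm coverage:
  m1 ⊆ 00-1 [E]
  m2 ⊆ --10,001-
  m3 ⊆ 00-1,001-
  m4 ⊆ -1-0 [E]
  m6 ⊆ --10,-1-0
  m8 ⊆ 1--0 [E]
  m13 ⊆ 11-- [E]
  m14 ⊆ --10,-1-0,1--0,11--
  m15 ⊆ 11-- [E]
E = {-1-0, 00-1, 1--0, 11--}
Petrick residual → --10
Cover = cd' + bd' + a'b'd + ad' + ab  |cover|=5

5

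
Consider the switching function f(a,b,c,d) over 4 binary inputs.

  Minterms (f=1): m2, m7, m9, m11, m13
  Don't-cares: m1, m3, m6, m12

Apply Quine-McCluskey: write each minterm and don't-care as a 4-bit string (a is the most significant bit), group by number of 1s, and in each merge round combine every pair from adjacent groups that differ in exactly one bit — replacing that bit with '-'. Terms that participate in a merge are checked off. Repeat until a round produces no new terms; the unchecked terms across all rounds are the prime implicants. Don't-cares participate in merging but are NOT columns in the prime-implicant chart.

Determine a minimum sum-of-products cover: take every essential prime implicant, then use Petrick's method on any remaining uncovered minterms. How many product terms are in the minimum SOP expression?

[col 0] 0001*, 0010*, 0011*, 0110*, 0111*, 1001*, 1011*, 1100*, 1101*
[col 1] -001*, -011*, 0-10*, 0-11*, 00-1*, 001-*, 011-*, 1-01, 10-1*, 110-
[col 2] -0-1, 0-1-
Prime implicants: -0-1, 0-1-, 1-01, 110-
PI chart (minterm → PIs covering it):
  2 | 0-1-  (sole → essential)
  7 | 0-1-  (sole → essential)
  9 | -0-1,1-01
  11 | -0-1  (sole → essential)
  13 | 1-01,110-
Essential prime implicants: -0-1, 0-1-
Petrick residual → 1-01
Minimum SOP uses 3 PIs: b'd + a'c + ac'd

3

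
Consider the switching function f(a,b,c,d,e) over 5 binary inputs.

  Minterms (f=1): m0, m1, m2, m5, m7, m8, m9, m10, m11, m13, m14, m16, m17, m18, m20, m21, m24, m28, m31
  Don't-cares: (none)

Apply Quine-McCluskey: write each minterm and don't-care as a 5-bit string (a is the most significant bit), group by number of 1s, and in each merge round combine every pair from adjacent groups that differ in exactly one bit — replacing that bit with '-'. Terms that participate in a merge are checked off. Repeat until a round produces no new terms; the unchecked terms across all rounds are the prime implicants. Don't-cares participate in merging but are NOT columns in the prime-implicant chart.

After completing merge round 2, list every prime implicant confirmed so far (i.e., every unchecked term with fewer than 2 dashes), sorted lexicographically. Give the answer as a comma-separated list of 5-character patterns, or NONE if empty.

size-2^0 implicants → 00000(✓)  00001(✓)  00010(✓)  00101(✓)  00111(✓)  01000(✓)  01001(✓)  01010(✓)  01011(✓)  01101(✓)  01110(✓)  10000(✓)  10001(✓)  10010(✓)  10100(✓)  10101(✓)  11000(✓)  11100(✓)  11111
size-2^1 implicants → -0000(✓)  -0001(✓)  -0010(✓)  -0101(✓)  -1000(✓)  0-000(✓)  0-001(✓)  0-010(✓)  0-101(✓)  00-01(✓)  000-0(✓)  0000-(✓)  001-1  01-01(✓)  01-10  010-0(✓)  010-1(✓)  0100-(✓)  0101-(✓)  1-000(✓)  1-100(✓)  10-00(✓)  10-01(✓)  100-0(✓)  1000-(✓)  1010-(✓)  11-00(✓)
size-2^2 implicants → --000  -0-01  -00-0  -000-  0--01  0-0-0  0-00-  010--  1--00  10-0-
Unchecked terms (primes): --000, -0-01, -00-0, -000-, 0--01, 0-0-0, 0-00-, 001-1, 01-10, 010--, 1--00, 10-0-, 11111

001-1, 01-10, 11111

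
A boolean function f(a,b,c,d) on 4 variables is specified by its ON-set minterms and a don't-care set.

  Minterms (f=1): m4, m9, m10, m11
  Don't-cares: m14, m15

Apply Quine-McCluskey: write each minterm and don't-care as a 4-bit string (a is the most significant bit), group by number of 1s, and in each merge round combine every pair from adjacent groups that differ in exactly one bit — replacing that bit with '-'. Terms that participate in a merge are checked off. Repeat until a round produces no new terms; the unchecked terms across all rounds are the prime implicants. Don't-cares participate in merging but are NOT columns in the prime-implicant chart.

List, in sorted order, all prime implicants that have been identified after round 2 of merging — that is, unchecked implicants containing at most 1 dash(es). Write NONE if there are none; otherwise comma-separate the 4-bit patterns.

0100, 10-1

Round 0: 0100 1001✓ 1010✓ 1011✓ 1110✓ 1111✓
Round 1: 1-10✓ 1-11✓ 10-1 101-✓ 111-✓
Round 2: 1-1-
PIs = {0100, 1-1-, 10-1}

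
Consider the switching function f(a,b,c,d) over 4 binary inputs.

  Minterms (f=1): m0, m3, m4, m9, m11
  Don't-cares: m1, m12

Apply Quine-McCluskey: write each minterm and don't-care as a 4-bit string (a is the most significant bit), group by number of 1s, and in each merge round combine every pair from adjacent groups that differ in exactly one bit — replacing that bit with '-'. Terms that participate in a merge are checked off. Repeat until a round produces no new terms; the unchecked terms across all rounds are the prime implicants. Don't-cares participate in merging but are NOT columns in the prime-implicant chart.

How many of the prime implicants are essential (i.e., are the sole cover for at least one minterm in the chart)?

1

[col 0] 0000*, 0001*, 0011*, 0100*, 1001*, 1011*, 1100*
[col 1] -001*, -011*, -100, 0-00, 00-1*, 000-, 10-1*
[col 2] -0-1
Prime implicants: -0-1, -100, 0-00, 000-
PI chart (minterm → PIs covering it):
  0 | 0-00,000-
  3 | -0-1  (sole → essential)
  4 | -100,0-00
  9 | -0-1  (sole → essential)
  11 | -0-1  (sole → essential)
Essential prime implicants: -0-1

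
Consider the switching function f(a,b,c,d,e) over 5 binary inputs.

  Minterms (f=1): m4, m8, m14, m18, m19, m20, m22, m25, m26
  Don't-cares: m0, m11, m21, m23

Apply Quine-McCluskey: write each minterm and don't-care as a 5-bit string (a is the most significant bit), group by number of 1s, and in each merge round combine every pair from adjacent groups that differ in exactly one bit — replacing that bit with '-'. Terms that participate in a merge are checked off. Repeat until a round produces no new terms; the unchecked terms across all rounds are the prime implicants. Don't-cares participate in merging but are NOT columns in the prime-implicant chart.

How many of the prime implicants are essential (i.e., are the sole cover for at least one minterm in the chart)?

[col 0] 00000*, 00100*, 01000*, 01011, 01110, 10010*, 10011*, 10100*, 10101*, 10110*, 10111*, 11001, 11010*
[col 1] -0100, 0-000, 00-00, 1-010, 10-10*, 10-11*, 1001-*, 101-0*, 101-1*, 1010-*, 1011-*
[col 2] 10-1-, 101--
Prime implicants: -0100, 0-000, 00-00, 01011, 01110, 1-010, 10-1-, 101--, 11001
PI chart (minterm → PIs covering it):
  4 | -0100,00-00
  8 | 0-000  (sole → essential)
  14 | 01110  (sole → essential)
  18 | 1-010,10-1-
  19 | 10-1-  (sole → essential)
  20 | -0100,101--
  22 | 10-1-,101--
  25 | 11001  (sole → essential)
  26 | 1-010  (sole → essential)
Essential prime implicants: 0-000, 01110, 1-010, 10-1-, 11001

5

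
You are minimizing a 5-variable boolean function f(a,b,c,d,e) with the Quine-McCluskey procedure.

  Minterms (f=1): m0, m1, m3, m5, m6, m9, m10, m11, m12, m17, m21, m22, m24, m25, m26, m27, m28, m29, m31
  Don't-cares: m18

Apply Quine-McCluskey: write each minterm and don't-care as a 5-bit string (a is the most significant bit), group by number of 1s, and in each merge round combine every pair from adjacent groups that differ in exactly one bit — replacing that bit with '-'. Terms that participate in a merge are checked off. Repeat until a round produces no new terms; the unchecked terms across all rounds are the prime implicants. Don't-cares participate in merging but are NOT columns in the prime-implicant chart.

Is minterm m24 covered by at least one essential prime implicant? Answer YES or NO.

NO

size-2^0 implicants → 00000(✓)  00001(✓)  00011(✓)  00101(✓)  00110(✓)  01001(✓)  01010(✓)  01011(✓)  01100(✓)  10001(✓)  10010(✓)  10101(✓)  10110(✓)  11000(✓)  11001(✓)  11010(✓)  11011(✓)  11100(✓)  11101(✓)  11111(✓)
size-2^1 implicants → -0001(✓)  -0101(✓)  -0110  -1001(✓)  -1010(✓)  -1011(✓)  -1100  0-001(✓)  0-011(✓)  00-01(✓)  000-1(✓)  0000-  010-1(✓)  0101-(✓)  1-001(✓)  1-010  1-101(✓)  10-01(✓)  10-10  11-00(✓)  11-01(✓)  11-11(✓)  110-0(✓)  110-1(✓)  1100-(✓)  1101-(✓)  111-1(✓)  1110-(✓)
size-2^2 implicants → --001  -0-01  -10-1  -101-  0-0-1  1--01  11--1  11-0-  110--
Unchecked terms (primes): --001, -0-01, -0110, -10-1, -101-, -1100, 0-0-1, 0000-, 1--01, 1-010, 10-10, 11--1, 11-0-, 110--
Minterm coverage:
  m0 ⊆ 0000- [E]
  m1 ⊆ --001,-0-01,0-0-1,0000-
  m3 ⊆ 0-0-1 [E]
  m5 ⊆ -0-01 [E]
  m6 ⊆ -0110 [E]
  m9 ⊆ --001,-10-1,0-0-1
  m10 ⊆ -101- [E]
  m11 ⊆ -10-1,-101-,0-0-1
  m12 ⊆ -1100 [E]
  m17 ⊆ --001,-0-01,1--01
  m21 ⊆ -0-01,1--01
  m22 ⊆ -0110,10-10
  m24 ⊆ 11-0-,110--
  m25 ⊆ --001,-10-1,1--01,11--1,11-0-,110--
  m26 ⊆ -101-,1-010,110--
  m27 ⊆ -10-1,-101-,11--1,110--
  m28 ⊆ -1100,11-0-
  m29 ⊆ 1--01,11--1,11-0-
  m31 ⊆ 11--1 [E]
E = {-0-01, -0110, -101-, -1100, 0-0-1, 0000-, 11--1}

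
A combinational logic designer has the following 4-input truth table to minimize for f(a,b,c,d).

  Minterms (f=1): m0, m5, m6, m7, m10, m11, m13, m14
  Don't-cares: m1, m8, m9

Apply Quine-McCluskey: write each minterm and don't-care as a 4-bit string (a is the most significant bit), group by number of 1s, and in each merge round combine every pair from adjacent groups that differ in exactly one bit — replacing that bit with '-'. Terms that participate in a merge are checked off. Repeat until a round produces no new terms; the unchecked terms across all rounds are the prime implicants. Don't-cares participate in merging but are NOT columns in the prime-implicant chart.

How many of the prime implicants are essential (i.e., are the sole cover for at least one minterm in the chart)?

Round 0: 0000✓ 0001✓ 0101✓ 0110✓ 0111✓ 1000✓ 1001✓ 1010✓ 1011✓ 1101✓ 1110✓
Round 1: -000✓ -001✓ -101✓ -110 0-01✓ 000-✓ 01-1 011- 1-01✓ 1-10 10-0✓ 10-1✓ 100-✓ 101-✓
Round 2: --01 -00- 10--
PIs = {--01, -00-, -110, 01-1, 011-, 1-10, 10--}
Coverage chart:
  m0: -00- ←essential
  m5: --01,01-1
  m6: -110,011-
  m7: 01-1,011-
  m10: 1-10,10--
  m11: 10-- ←essential
  m13: --01 ←essential
  m14: -110,1-10
Essential: --01, -00-, 10--

3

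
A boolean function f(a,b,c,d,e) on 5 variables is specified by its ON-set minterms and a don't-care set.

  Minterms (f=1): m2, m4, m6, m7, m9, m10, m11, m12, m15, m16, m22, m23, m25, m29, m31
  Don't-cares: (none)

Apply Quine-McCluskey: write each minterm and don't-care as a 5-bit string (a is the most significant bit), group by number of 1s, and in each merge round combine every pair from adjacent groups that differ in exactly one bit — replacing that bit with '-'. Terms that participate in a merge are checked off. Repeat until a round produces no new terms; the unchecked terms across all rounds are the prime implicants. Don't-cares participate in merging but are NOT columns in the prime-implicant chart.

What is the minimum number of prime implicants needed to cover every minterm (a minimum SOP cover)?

[col 0] 00010*, 00100*, 00110*, 00111*, 01001*, 01010*, 01011*, 01100*, 01111*, 10000, 10110*, 10111*, 11001*, 11101*, 11111*
[col 1] -0110*, -0111*, -1001, -1111*, 0-010, 0-100, 0-111*, 00-10, 001-0, 0011-*, 01-11, 010-1, 0101-, 1-111*, 1011-*, 11-01, 111-1
[col 2] --111, -011-
Prime implicants: --111, -011-, -1001, 0-010, 0-100, 00-10, 001-0, 01-11, 010-1, 0101-, 10000, 11-01, 111-1
PI chart (minterm → PIs covering it):
  2 | 0-010,00-10
  4 | 0-100,001-0
  6 | -011-,00-10,001-0
  7 | --111,-011-
  9 | -1001,010-1
  10 | 0-010,0101-
  11 | 01-11,010-1,0101-
  12 | 0-100  (sole → essential)
  15 | --111,01-11
  16 | 10000  (sole → essential)
  22 | -011-  (sole → essential)
  23 | --111,-011-
  25 | -1001,11-01
  29 | 11-01,111-1
  31 | --111,111-1
Essential prime implicants: -011-, 0-100, 10000
Petrick residual → --111, 0-010, 010-1, 11-01
Minimum SOP uses 7 PIs: cde + b'cd + a'c'de' + a'cd'e' + a'bc'e + ab'c'd'e' + abd'e

7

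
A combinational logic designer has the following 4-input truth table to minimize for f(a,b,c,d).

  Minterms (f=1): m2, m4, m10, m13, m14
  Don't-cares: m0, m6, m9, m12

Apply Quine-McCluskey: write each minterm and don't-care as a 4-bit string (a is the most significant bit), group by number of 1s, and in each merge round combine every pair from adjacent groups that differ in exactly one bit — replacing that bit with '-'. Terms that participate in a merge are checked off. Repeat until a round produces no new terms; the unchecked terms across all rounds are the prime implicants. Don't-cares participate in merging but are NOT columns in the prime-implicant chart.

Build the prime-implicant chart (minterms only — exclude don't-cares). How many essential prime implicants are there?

1

Round 0: 0000✓ 0010✓ 0100✓ 0110✓ 1001✓ 1010✓ 1100✓ 1101✓ 1110✓
Round 1: -010✓ -100✓ -110✓ 0-00✓ 0-10✓ 00-0✓ 01-0✓ 1-01 1-10✓ 11-0✓ 110-
Round 2: --10 -1-0 0--0
PIs = {--10, -1-0, 0--0, 1-01, 110-}
Coverage chart:
  m2: --10,0--0
  m4: -1-0,0--0
  m10: --10 ←essential
  m13: 1-01,110-
  m14: --10,-1-0
Essential: --10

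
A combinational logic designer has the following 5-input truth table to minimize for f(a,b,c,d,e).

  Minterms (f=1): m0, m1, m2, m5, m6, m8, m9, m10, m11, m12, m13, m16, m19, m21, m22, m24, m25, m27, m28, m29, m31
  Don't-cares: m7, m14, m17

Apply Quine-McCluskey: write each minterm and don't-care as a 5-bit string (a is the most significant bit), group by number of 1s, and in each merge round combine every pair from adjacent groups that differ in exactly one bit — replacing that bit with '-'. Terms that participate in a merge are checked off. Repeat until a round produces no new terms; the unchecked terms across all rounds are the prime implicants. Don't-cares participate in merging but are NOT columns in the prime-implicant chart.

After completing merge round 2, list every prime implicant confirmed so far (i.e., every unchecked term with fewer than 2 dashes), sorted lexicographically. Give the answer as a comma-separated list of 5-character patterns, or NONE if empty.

Round 0: 00000✓ 00001✓ 00010✓ 00101✓ 00110✓ 00111✓ 01000✓ 01001✓ 01010✓ 01011✓ 01100✓ 01101✓ 01110✓ 10000✓ 10001✓ 10011✓ 10101✓ 10110✓ 11000✓ 11001✓ 11011✓ 11100✓ 11101✓ 11111✓
Round 1: -0000✓ -0001✓ -0101✓ -0110 -1000✓ -1001✓ -1011✓ -1100✓ -1101✓ 0-000✓ 0-001✓ 0-010✓ 0-101✓ 0-110✓ 00-01✓ 00-10✓ 000-0✓ 0000-✓ 001-1 0011- 01-00✓ 01-01✓ 01-10✓ 010-0✓ 010-1✓ 0100-✓ 0101-✓ 011-0✓ 0110-✓ 1-000✓ 1-001✓ 1-011✓ 1-101✓ 10-01✓ 100-1✓ 1000-✓ 11-00✓ 11-01✓ 11-11✓ 110-1✓ 1100-✓ 111-1✓ 1110-✓
Round 2: --000✓ --001✓ --101✓ -0-01✓ -000-✓ -1-00✓ -1-01✓ -10-1 -100-✓ -110-✓ 0--01✓ 0--10 0-0-0 0-00-✓ 01--0 01-0-✓ 010-- 1--01✓ 1-0-1 1-00-✓ 11--1 11-0-✓
Round 3: ---01 --00- -1-0-
PIs = {---01, --00-, -0110, -1-0-, -10-1, 0--10, 0-0-0, 001-1, 0011-, 01--0, 010--, 1-0-1, 11--1}

-0110, 001-1, 0011-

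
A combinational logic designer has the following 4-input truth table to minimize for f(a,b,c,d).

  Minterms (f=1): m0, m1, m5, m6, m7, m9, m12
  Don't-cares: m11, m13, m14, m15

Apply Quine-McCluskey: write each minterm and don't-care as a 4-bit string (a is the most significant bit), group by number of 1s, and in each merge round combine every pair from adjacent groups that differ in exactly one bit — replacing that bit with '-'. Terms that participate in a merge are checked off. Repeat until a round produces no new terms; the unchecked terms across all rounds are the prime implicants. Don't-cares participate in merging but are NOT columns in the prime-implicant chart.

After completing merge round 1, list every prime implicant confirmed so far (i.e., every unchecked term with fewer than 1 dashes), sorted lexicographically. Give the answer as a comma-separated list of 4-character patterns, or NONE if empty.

NONE

size-2^0 implicants → 0000(✓)  0001(✓)  0101(✓)  0110(✓)  0111(✓)  1001(✓)  1011(✓)  1100(✓)  1101(✓)  1110(✓)  1111(✓)
size-2^1 implicants → -001(✓)  -101(✓)  -110(✓)  -111(✓)  0-01(✓)  000-  01-1(✓)  011-(✓)  1-01(✓)  1-11(✓)  10-1(✓)  11-0(✓)  11-1(✓)  110-(✓)  111-(✓)
size-2^2 implicants → --01  -1-1  -11-  1--1  11--
Unchecked terms (primes): --01, -1-1, -11-, 000-, 1--1, 11--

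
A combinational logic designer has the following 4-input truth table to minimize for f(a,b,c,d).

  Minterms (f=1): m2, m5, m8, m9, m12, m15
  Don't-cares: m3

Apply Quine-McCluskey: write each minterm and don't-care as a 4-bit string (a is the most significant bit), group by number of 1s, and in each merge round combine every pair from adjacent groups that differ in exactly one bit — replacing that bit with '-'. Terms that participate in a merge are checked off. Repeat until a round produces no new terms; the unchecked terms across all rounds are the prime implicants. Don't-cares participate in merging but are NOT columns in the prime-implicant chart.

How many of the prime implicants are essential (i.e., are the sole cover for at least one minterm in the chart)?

[col 0] 0010*, 0011*, 0101, 1000*, 1001*, 1100*, 1111
[col 1] 001-, 1-00, 100-
Prime implicants: 001-, 0101, 1-00, 100-, 1111
PI chart (minterm → PIs covering it):
  2 | 001-  (sole → essential)
  5 | 0101  (sole → essential)
  8 | 1-00,100-
  9 | 100-  (sole → essential)
  12 | 1-00  (sole → essential)
  15 | 1111  (sole → essential)
Essential prime implicants: 001-, 0101, 1-00, 100-, 1111

5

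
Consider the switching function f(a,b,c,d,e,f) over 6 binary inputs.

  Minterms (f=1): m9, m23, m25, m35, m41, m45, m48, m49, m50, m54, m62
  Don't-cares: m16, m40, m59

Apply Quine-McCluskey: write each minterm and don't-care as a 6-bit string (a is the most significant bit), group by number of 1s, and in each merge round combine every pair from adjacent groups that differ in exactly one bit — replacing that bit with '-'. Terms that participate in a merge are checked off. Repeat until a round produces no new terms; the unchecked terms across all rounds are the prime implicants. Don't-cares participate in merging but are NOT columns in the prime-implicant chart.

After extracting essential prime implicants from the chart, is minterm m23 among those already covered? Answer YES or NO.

YES

Round 0: 001001✓ 010000✓ 010111 011001✓ 100011 101000✓ 101001✓ 101101✓ 110000✓ 110001✓ 110010✓ 110110✓ 111011 111110✓
Round 1: -01001 -10000 0-1001 101-01 10100- 11-110 110-10 1100-0 11000-
PIs = {-01001, -10000, 0-1001, 010111, 100011, 101-01, 10100-, 11-110, 110-10, 1100-0, 11000-, 111011}
Coverage chart:
  m9: -01001,0-1001
  m23: 010111 ←essential
  m25: 0-1001 ←essential
  m35: 100011 ←essential
  m41: -01001,101-01,10100-
  m45: 101-01 ←essential
  m48: -10000,1100-0,11000-
  m49: 11000- ←essential
  m50: 110-10,1100-0
  m54: 11-110,110-10
  m62: 11-110 ←essential
Essential: 0-1001, 010111, 100011, 101-01, 11-110, 11000-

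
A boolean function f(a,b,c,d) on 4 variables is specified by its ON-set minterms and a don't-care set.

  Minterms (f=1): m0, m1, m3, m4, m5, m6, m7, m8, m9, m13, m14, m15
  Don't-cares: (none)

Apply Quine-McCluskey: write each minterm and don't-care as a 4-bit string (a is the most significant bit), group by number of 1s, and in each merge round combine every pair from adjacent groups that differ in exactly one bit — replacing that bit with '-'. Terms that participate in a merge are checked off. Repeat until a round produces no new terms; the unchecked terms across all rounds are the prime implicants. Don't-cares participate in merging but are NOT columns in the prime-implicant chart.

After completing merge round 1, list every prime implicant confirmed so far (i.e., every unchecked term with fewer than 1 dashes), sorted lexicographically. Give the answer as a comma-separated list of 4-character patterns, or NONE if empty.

size-2^0 implicants → 0000(✓)  0001(✓)  0011(✓)  0100(✓)  0101(✓)  0110(✓)  0111(✓)  1000(✓)  1001(✓)  1101(✓)  1110(✓)  1111(✓)
size-2^1 implicants → -000(✓)  -001(✓)  -101(✓)  -110(✓)  -111(✓)  0-00(✓)  0-01(✓)  0-11(✓)  00-1(✓)  000-(✓)  01-0(✓)  01-1(✓)  010-(✓)  011-(✓)  1-01(✓)  100-(✓)  11-1(✓)  111-(✓)
size-2^2 implicants → --01  -00-  -1-1  -11-  0--1  0-0-  01--
Unchecked terms (primes): --01, -00-, -1-1, -11-, 0--1, 0-0-, 01--

NONE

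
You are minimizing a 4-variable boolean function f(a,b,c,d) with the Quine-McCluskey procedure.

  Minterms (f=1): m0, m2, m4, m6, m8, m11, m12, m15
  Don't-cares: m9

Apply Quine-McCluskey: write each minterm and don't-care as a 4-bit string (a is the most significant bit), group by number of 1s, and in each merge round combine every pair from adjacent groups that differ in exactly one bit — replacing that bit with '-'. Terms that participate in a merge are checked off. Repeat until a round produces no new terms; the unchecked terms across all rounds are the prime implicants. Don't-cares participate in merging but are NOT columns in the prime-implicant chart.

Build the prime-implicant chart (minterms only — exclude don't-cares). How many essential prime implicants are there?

3

[col 0] 0000*, 0010*, 0100*, 0110*, 1000*, 1001*, 1011*, 1100*, 1111*
[col 1] -000*, -100*, 0-00*, 0-10*, 00-0*, 01-0*, 1-00*, 1-11, 10-1, 100-
[col 2] --00, 0--0
Prime implicants: --00, 0--0, 1-11, 10-1, 100-
PI chart (minterm → PIs covering it):
  0 | --00,0--0
  2 | 0--0  (sole → essential)
  4 | --00,0--0
  6 | 0--0  (sole → essential)
  8 | --00,100-
  11 | 1-11,10-1
  12 | --00  (sole → essential)
  15 | 1-11  (sole → essential)
Essential prime implicants: --00, 0--0, 1-11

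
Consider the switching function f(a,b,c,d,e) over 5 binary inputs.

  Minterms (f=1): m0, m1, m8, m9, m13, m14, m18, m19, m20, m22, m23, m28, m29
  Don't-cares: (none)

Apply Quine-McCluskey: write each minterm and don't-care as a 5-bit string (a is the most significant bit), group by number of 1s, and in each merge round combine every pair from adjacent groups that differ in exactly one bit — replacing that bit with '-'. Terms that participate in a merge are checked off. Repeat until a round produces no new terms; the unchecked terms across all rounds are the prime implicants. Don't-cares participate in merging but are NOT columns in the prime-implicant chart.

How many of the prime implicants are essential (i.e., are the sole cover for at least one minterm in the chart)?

3

[col 0] 00000*, 00001*, 01000*, 01001*, 01101*, 01110, 10010*, 10011*, 10100*, 10110*, 10111*, 11100*, 11101*
[col 1] -1101, 0-000*, 0-001*, 0000-*, 01-01, 0100-*, 1-100, 10-10*, 10-11*, 1001-*, 101-0, 1011-*, 1110-
[col 2] 0-00-, 10-1-
Prime implicants: -1101, 0-00-, 01-01, 01110, 1-100, 10-1-, 101-0, 1110-
PI chart (minterm → PIs covering it):
  0 | 0-00-  (sole → essential)
  1 | 0-00-  (sole → essential)
  8 | 0-00-  (sole → essential)
  9 | 0-00-,01-01
  13 | -1101,01-01
  14 | 01110  (sole → essential)
  18 | 10-1-  (sole → essential)
  19 | 10-1-  (sole → essential)
  20 | 1-100,101-0
  22 | 10-1-,101-0
  23 | 10-1-  (sole → essential)
  28 | 1-100,1110-
  29 | -1101,1110-
Essential prime implicants: 0-00-, 01110, 10-1-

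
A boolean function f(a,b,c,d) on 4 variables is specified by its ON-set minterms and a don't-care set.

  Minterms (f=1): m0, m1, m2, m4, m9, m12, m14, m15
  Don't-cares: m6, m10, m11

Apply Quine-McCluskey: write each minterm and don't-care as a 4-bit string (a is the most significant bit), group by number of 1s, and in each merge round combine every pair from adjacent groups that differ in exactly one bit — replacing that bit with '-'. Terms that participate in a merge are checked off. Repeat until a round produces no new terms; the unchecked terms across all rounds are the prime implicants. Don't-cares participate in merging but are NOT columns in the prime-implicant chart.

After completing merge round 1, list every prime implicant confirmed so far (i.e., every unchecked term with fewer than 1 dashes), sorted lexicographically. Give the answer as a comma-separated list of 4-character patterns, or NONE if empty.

Round 0: 0000✓ 0001✓ 0010✓ 0100✓ 0110✓ 1001✓ 1010✓ 1011✓ 1100✓ 1110✓ 1111✓
Round 1: -001 -010✓ -100✓ -110✓ 0-00✓ 0-10✓ 00-0✓ 000- 01-0✓ 1-10✓ 1-11✓ 10-1 101-✓ 11-0✓ 111-✓
Round 2: --10 -1-0 0--0 1-1-
PIs = {--10, -001, -1-0, 0--0, 000-, 1-1-, 10-1}

NONE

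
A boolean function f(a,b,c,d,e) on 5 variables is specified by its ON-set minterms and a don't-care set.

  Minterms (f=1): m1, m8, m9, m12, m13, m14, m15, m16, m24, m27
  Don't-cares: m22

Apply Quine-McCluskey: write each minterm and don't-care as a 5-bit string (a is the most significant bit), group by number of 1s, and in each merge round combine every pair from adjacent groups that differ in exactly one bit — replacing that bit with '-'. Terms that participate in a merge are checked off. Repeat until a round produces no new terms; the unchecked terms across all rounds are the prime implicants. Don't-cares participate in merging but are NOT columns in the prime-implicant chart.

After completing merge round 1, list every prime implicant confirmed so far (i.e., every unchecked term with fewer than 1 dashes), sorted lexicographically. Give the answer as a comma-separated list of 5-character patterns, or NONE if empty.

10110, 11011

Round 0: 00001✓ 01000✓ 01001✓ 01100✓ 01101✓ 01110✓ 01111✓ 10000✓ 10110 11000✓ 11011
Round 1: -1000 0-001 01-00✓ 01-01✓ 0100-✓ 011-0✓ 011-1✓ 0110-✓ 0111-✓ 1-000
Round 2: 01-0- 011--
PIs = {-1000, 0-001, 01-0-, 011--, 1-000, 10110, 11011}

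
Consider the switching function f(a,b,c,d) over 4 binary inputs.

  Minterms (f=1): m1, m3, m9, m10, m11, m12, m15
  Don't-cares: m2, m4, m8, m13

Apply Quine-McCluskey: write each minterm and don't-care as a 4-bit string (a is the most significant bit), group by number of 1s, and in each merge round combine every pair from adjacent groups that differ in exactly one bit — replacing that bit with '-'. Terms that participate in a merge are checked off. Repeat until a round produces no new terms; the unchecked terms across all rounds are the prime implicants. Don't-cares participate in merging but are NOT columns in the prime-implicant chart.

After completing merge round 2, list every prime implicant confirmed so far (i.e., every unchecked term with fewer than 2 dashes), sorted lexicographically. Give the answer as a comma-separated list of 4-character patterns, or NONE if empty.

-100

size-2^0 implicants → 0001(✓)  0010(✓)  0011(✓)  0100(✓)  1000(✓)  1001(✓)  1010(✓)  1011(✓)  1100(✓)  1101(✓)  1111(✓)
size-2^1 implicants → -001(✓)  -010(✓)  -011(✓)  -100  00-1(✓)  001-(✓)  1-00(✓)  1-01(✓)  1-11(✓)  10-0(✓)  10-1(✓)  100-(✓)  101-(✓)  11-1(✓)  110-(✓)
size-2^2 implicants → -0-1  -01-  1--1  1-0-  10--
Unchecked terms (primes): -0-1, -01-, -100, 1--1, 1-0-, 10--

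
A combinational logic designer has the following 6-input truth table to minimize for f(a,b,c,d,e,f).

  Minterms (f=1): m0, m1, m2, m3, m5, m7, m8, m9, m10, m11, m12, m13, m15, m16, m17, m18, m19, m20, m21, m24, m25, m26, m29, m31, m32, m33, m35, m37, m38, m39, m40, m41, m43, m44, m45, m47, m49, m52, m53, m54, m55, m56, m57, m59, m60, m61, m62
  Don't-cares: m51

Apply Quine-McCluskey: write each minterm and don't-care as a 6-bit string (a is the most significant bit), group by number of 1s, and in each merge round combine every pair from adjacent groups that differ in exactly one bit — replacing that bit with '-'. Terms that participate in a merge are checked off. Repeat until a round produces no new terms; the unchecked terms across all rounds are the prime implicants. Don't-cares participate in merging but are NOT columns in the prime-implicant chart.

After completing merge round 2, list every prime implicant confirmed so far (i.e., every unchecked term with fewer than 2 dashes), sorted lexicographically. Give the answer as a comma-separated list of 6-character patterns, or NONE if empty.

NONE

size-2^0 implicants → 000000(✓)  000001(✓)  000010(✓)  000011(✓)  000101(✓)  000111(✓)  001000(✓)  001001(✓)  001010(✓)  001011(✓)  001100(✓)  001101(✓)  001111(✓)  010000(✓)  010001(✓)  010010(✓)  010011(✓)  010100(✓)  010101(✓)  011000(✓)  011001(✓)  011010(✓)  011101(✓)  011111(✓)  100000(✓)  100001(✓)  100011(✓)  100101(✓)  100110(✓)  100111(✓)  101000(✓)  101001(✓)  101011(✓)  101100(✓)  101101(✓)  101111(✓)  110001(✓)  110011(✓)  110100(✓)  110101(✓)  110110(✓)  110111(✓)  111000(✓)  111001(✓)  111011(✓)  111100(✓)  111101(✓)  111110(✓)
size-2^1 implicants → -00000(✓)  -00001(✓)  -00011(✓)  -00101(✓)  -00111(✓)  -01000(✓)  -01001(✓)  -01011(✓)  -01100(✓)  -01101(✓)  -01111(✓)  -10001(✓)  -10011(✓)  -10100(✓)  -10101(✓)  -11000(✓)  -11001(✓)  -11101(✓)  0-0000(✓)  0-0001(✓)  0-0010(✓)  0-0011(✓)  0-0101(✓)  0-1000(✓)  0-1001(✓)  0-1010(✓)  0-1101(✓)  0-1111(✓)  00-000(✓)  00-001(✓)  00-010(✓)  00-011(✓)  00-101(✓)  00-111(✓)  000-01(✓)  000-11(✓)  0000-0(✓)  0000-1(✓)  00000-(✓)  00001-(✓)  0001-1(✓)  001-00(✓)  001-01(✓)  001-11(✓)  0010-0(✓)  0010-1(✓)  00100-(✓)  00101-(✓)  0011-1(✓)  00110-(✓)  01-000(✓)  01-001(✓)  01-010(✓)  01-101(✓)  010-00(✓)  010-01(✓)  0100-0(✓)  0100-1(✓)  01000-(✓)  01001-(✓)  01010-(✓)  011-01(✓)  0110-0(✓)  01100-(✓)  0111-1(✓)  1-0001(✓)  1-0011(✓)  1-0101(✓)  1-0110(✓)  1-0111(✓)  1-1000(✓)  1-1001(✓)  1-1011(✓)  1-1100(✓)  1-1101(✓)  10-000(✓)  10-001(✓)  10-011(✓)  10-101(✓)  10-111(✓)  100-01(✓)  100-11(✓)  1000-1(✓)  10000-(✓)  1001-1(✓)  10011-(✓)  101-00(✓)  101-01(✓)  101-11(✓)  1010-1(✓)  10100-(✓)  1011-1(✓)  10110-(✓)  11-001(✓)  11-011(✓)  11-100(✓)  11-101(✓)  11-110(✓)  110-01(✓)  110-11(✓)  1100-1(✓)  1101-0(✓)  1101-1(✓)  11010-(✓)  11011-(✓)  111-00(✓)  111-01(✓)  1110-1(✓)  11100-(✓)  1111-0(✓)  11110-(✓)
size-2^2 implicants → --0001(✓)  --0011(✓)  --0101(✓)  --1000(✓)  --1001(✓)  --1101(✓)  -0-000(✓)  -0-001(✓)  -0-011(✓)  -0-101(✓)  -0-111(✓)  -00-01(✓)  -00-11(✓)  -000-1(✓)  -0000-(✓)  -001-1(✓)  -01-00(✓)  -01-01(✓)  -01-11(✓)  -010-1(✓)  -0100-(✓)  -011-1(✓)  -0110-(✓)  -1-001(✓)  -1-101(✓)  -10-01(✓)  -100-1(✓)  -1010-  -11-01(✓)  -1100-(✓)  0--000(✓)  0--001(✓)  0--010(✓)  0--101(✓)  0-0-01(✓)  0-00-0(✓)  0-00-1(✓)  0-000-(✓)  0-001-(✓)  0-1-01(✓)  0-10-0(✓)  0-100-(✓)  0-11-1  00--01(✓)  00--11(✓)  00-0-0(✓)  00-0-1(✓)  00-00-(✓)  00-01-(✓)  00-1-1(✓)  000--1(✓)  0000--(✓)  001--1(✓)  001-0-(✓)  0010--(✓)  01--01(✓)  01-0-0(✓)  01-00-(✓)  010-0-  0100--(✓)  1--001(✓)  1--011(✓)  1--101(✓)  1-0-01(✓)  1-0-11(✓)  1-00-1(✓)  1-01-1(✓)  1-011-  1-1-00(✓)  1-1-01(✓)  1-10-1(✓)  1-100-(✓)  1-110-(✓)  10--01(✓)  10--11(✓)  10-0-1(✓)  10-00-(✓)  10-1-1(✓)  100--1(✓)  101--1(✓)  101-0-(✓)  11--01(✓)  11-0-1(✓)  11-1-0  11-10-  110--1(✓)  1101--  111-0-(✓)
size-2^3 implicants → ---001(✓)  ---101(✓)  --0-01(✓)  --00-1  --1-01(✓)  --100-  -0--01(✓)  -0--11(✓)  -0-0-1(✓)  -0-00-  -0-1-1(✓)  -00--1(✓)  -01--1(✓)  -01-0-  -1--01(✓)  0---01(✓)  0--0-0  0--00-  0-00--  00---1(✓)  00-0--  1---01(✓)  1--0-1  1-0--1  1-1-0-  10---1(✓)
size-2^4 implicants → ----01  -0---1
Unchecked terms (primes): ----01, --00-1, --100-, -0---1, -0-00-, -01-0-, -1010-, 0--0-0, 0--00-, 0-00--, 0-11-1, 00-0--, 010-0-, 1--0-1, 1-0--1, 1-011-, 1-1-0-, 11-1-0, 11-10-, 1101--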